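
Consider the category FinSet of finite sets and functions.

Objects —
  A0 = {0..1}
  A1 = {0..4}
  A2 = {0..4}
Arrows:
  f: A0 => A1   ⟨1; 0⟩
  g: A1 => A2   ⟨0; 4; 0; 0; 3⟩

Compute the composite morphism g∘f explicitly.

Answer: ⟨4; 0⟩

Work:
  0 f=>1 g=>4
  1 f=>0 g=>0
result: ⟨4; 0⟩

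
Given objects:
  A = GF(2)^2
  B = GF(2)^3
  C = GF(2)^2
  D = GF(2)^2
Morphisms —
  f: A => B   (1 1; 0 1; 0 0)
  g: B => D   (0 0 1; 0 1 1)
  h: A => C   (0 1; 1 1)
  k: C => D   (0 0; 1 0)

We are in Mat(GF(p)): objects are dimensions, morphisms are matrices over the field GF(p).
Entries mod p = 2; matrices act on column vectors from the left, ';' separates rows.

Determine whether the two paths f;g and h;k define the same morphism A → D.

Answer: COMMUTES

Work:
1) trace f;g:
  e0=(1,0) f=>(1,0,0) g=>(0,0)
  e1=(0,1) f=>(1,1,0) g=>(0,1)
  ⟦path⟧₁ = (0 0; 0 1)
2) trace h;k:
  e0=(1,0) h=>(0,1) k=>(0,0)
  e1=(0,1) h=>(1,1) k=>(0,1)
  ⟦path⟧₂ = (0 0; 0 1)
Equal? YES — commutes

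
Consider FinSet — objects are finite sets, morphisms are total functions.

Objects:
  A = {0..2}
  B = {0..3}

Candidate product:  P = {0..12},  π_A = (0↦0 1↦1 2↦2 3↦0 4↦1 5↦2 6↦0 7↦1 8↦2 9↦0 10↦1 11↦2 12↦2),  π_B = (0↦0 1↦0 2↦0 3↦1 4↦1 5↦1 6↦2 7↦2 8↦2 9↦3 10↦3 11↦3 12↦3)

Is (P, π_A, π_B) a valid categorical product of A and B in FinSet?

|A|·|B| = 3·4 = 12;  |P| = 13
  → cardinalities differ; no bijection possible.

Answer: NOT A VALID PRODUCT — |P|=13 ≠ |A|·|B|=12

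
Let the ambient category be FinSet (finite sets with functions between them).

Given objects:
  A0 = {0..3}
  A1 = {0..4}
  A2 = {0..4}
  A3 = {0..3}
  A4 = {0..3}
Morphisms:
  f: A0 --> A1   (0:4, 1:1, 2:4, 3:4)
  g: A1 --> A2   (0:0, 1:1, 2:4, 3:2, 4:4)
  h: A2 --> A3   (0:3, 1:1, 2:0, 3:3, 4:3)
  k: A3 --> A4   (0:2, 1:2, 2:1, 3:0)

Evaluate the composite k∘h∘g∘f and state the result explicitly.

  0 f-->4 g-->4 h-->3 k-->0
  1 f-->1 g-->1 h-->1 k-->2
  2 f-->4 g-->4 h-->3 k-->0
  3 f-->4 g-->4 h-->3 k-->0
composite: (0:0, 1:2, 2:0, 3:0)

Answer: (0:0, 1:2, 2:0, 3:0)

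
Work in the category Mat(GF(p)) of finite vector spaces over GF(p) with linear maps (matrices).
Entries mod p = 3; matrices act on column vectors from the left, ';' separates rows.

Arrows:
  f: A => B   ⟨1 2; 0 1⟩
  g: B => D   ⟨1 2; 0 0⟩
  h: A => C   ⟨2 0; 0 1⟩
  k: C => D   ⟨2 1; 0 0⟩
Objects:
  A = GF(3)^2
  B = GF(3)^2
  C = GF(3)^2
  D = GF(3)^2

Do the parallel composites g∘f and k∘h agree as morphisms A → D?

Answer: COMMUTES

Derivation:
Path 1 = f;g:
  e0=(1,0) f=>(1,0) g=>(1,0)
  e1=(0,1) f=>(2,1) g=>(1,0)
  ⟦path⟧₁ = ⟨1 1; 0 0⟩
Path 2 = h;k:
  e0=(1,0) h=>(2,0) k=>(1,0)
  e1=(0,1) h=>(0,1) k=>(1,0)
  ⟦path⟧₂ = ⟨1 1; 0 0⟩
Equal? same morphism ✓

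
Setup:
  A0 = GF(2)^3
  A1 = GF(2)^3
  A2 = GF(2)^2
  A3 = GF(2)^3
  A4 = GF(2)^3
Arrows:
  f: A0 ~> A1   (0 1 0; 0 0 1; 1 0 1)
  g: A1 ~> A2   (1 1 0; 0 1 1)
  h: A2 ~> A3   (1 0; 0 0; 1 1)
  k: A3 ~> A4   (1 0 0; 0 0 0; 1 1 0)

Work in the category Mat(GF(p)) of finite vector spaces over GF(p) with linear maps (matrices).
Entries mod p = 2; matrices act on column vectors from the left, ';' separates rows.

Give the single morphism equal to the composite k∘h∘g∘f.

  e0=⟨1,0,0⟩ f~>⟨0,0,1⟩ g~>⟨0,1⟩ h~>⟨0,0,1⟩ k~>⟨0,0,0⟩
  e1=⟨0,1,0⟩ f~>⟨1,0,0⟩ g~>⟨1,0⟩ h~>⟨1,0,1⟩ k~>⟨1,0,1⟩
  e2=⟨0,0,1⟩ f~>⟨0,1,1⟩ g~>⟨1,0⟩ h~>⟨1,0,1⟩ k~>⟨1,0,1⟩
result: (0 1 1; 0 0 0; 0 1 1)

Answer: (0 1 1; 0 0 0; 0 1 1)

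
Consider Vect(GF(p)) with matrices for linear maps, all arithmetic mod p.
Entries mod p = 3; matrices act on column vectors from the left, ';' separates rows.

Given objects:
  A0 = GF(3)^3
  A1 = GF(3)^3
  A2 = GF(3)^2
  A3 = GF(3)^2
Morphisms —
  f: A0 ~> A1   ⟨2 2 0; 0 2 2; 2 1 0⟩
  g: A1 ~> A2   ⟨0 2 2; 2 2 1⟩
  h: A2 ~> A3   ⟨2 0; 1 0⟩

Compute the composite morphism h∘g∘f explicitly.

  e0=[1,0,0] f~>[2,0,2] g~>[1,0] h~>[2,1]
  e1=[0,1,0] f~>[2,2,1] g~>[0,0] h~>[0,0]
  e2=[0,0,1] f~>[0,2,0] g~>[1,1] h~>[2,1]
result: ⟨2 0 2; 1 0 1⟩

Answer: ⟨2 0 2; 1 0 1⟩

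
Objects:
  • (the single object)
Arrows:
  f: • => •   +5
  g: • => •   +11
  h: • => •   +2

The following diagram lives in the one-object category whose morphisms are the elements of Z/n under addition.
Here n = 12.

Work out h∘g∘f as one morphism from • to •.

  0 +5≡5 +11≡4 +2≡6  (mod 12)
composite: +6

Answer: +6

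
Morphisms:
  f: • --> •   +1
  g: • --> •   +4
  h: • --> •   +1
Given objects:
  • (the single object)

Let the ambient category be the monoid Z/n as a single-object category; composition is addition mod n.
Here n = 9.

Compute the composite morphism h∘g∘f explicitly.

Answer: +6

Trace:
  0 +1≡1 +4≡5 +1≡6  (mod 9)
result: +6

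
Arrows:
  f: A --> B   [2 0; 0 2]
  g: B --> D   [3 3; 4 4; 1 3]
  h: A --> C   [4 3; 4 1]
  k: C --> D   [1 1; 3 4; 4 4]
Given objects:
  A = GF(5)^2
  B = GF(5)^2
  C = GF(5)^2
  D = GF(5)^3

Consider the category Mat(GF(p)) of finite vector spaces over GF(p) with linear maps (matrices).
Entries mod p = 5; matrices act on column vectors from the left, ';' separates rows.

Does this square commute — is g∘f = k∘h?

1) trace f;g:
  e0=(1,0) f-->(2,0) g-->(1,3,2)
  e1=(0,1) f-->(0,2) g-->(1,3,1)
  result₁ = [1 1; 3 3; 2 1]
2) trace h;k:
  e0=(1,0) h-->(4,4) k-->(3,3,2)
  e1=(0,1) h-->(3,1) k-->(4,3,1)
  result₂ = [3 4; 3 3; 2 1]
Equal? NO — does not commute

Answer: DOES NOT COMMUTE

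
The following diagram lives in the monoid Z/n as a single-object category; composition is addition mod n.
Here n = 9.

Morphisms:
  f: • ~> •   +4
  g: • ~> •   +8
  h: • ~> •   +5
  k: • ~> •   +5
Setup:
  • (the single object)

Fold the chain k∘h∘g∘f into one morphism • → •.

Answer: +4

Work:
  0 +4≡4 +8≡3 +5≡8 +5≡4  (mod 9)
⟦path⟧: +4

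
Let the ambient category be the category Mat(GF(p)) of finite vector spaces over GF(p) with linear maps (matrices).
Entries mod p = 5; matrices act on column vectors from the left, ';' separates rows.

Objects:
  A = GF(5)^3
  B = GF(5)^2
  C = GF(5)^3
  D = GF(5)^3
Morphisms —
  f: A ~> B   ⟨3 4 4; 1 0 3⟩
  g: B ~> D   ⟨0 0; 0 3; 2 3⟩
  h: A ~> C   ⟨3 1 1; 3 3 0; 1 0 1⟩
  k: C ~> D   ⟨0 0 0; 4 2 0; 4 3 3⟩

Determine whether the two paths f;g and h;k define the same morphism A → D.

Answer: COMMUTES

Work:
Path 1 = f;g:
  e0=[1,0,0] f~>[3,1] g~>[0,3,4]
  e1=[0,1,0] f~>[4,0] g~>[0,0,3]
  e2=[0,0,1] f~>[4,3] g~>[0,4,2]
  ⟦path⟧₁ = ⟨0 0 0; 3 0 4; 4 3 2⟩
Path 2 = h;k:
  e0=[1,0,0] h~>[3,3,1] k~>[0,3,4]
  e1=[0,1,0] h~>[1,3,0] k~>[0,0,3]
  e2=[0,0,1] h~>[1,0,1] k~>[0,4,2]
  ⟦path⟧₂ = ⟨0 0 0; 3 0 4; 4 3 2⟩
Equal? same morphism ✓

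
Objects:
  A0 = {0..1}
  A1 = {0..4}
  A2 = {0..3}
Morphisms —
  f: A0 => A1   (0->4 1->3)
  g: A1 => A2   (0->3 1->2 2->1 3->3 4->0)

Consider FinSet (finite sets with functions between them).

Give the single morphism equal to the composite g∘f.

  0 f=>4 g=>0
  1 f=>3 g=>3
⟦path⟧: (0->0 1->3)

Answer: (0->0 1->3)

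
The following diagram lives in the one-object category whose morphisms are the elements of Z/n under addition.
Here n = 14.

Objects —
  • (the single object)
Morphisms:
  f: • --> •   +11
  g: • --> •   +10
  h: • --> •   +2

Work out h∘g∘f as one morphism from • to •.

  0 +11≡11 +10≡7 +2≡9  (mod 14)
⟦path⟧: +9

Answer: +9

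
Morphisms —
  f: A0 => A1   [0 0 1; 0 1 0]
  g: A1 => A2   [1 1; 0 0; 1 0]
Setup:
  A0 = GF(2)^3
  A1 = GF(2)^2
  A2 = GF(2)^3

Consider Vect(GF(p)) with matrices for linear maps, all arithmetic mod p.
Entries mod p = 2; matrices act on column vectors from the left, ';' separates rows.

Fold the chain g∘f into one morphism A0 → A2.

Answer: [0 1 1; 0 0 0; 0 0 1]

Derivation:
  e0=⟨1,0,0⟩ f=>⟨0,0⟩ g=>⟨0,0,0⟩
  e1=⟨0,1,0⟩ f=>⟨0,1⟩ g=>⟨1,0,0⟩
  e2=⟨0,0,1⟩ f=>⟨1,0⟩ g=>⟨1,0,1⟩
result: [0 1 1; 0 0 0; 0 0 1]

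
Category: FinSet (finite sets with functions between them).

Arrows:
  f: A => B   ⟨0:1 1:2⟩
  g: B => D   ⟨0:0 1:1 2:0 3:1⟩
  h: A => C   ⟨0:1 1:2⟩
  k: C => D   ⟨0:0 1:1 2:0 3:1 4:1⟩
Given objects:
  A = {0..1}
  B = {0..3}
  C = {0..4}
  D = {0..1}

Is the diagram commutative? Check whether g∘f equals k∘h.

Along f;g (path 1):
  0 f=>1 g=>1
  1 f=>2 g=>0
  result₁ = ⟨0:1 1:0⟩
Along h;k (path 2):
  0 h=>1 k=>1
  1 h=>2 k=>0
  result₂ = ⟨0:1 1:0⟩
Equal? YES — commutes

Answer: COMMUTES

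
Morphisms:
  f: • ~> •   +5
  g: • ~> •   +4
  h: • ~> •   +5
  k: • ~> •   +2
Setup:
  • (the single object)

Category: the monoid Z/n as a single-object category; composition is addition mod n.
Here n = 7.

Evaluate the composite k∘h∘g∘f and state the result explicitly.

  0 +5≡5 +4≡2 +5≡0 +2≡2  (mod 7)
result: +2

Answer: +2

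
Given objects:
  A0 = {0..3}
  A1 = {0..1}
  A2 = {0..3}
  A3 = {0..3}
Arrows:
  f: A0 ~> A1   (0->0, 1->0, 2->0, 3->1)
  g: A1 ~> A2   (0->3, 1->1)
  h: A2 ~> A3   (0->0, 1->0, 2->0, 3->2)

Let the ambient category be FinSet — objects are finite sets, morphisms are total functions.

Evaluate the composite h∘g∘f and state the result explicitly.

Answer: (0->2, 1->2, 2->2, 3->0)

Work:
  0 f~>0 g~>3 h~>2
  1 f~>0 g~>3 h~>2
  2 f~>0 g~>3 h~>2
  3 f~>1 g~>1 h~>0
composite: (0->2, 1->2, 2->2, 3->0)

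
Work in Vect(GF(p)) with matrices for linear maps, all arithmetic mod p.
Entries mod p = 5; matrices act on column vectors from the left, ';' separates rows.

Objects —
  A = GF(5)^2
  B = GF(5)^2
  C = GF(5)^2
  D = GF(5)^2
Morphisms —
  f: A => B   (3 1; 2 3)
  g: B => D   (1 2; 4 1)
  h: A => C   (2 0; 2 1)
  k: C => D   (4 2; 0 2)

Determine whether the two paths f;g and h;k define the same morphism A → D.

Path 1 = f;g:
  e0=[1,0] f=>[3,2] g=>[2,4]
  e1=[0,1] f=>[1,3] g=>[2,2]
  result₁ = (2 2; 4 2)
Path 2 = h;k:
  e0=[1,0] h=>[2,2] k=>[2,4]
  e1=[0,1] h=>[0,1] k=>[2,2]
  result₂ = (2 2; 4 2)
Equal? YES — commutes

Answer: COMMUTES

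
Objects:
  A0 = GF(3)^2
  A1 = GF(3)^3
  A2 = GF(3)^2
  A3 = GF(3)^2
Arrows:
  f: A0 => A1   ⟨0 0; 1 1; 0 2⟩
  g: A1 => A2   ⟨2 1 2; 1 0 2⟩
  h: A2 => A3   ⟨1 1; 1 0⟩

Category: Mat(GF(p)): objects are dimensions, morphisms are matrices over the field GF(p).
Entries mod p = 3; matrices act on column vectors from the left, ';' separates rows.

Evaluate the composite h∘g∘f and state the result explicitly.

Answer: ⟨1 0; 1 2⟩

Derivation:
  e0=⟨1,0⟩ f=>⟨0,1,0⟩ g=>⟨1,0⟩ h=>⟨1,1⟩
  e1=⟨0,1⟩ f=>⟨0,1,2⟩ g=>⟨2,1⟩ h=>⟨0,2⟩
⟦path⟧: ⟨1 0; 1 2⟩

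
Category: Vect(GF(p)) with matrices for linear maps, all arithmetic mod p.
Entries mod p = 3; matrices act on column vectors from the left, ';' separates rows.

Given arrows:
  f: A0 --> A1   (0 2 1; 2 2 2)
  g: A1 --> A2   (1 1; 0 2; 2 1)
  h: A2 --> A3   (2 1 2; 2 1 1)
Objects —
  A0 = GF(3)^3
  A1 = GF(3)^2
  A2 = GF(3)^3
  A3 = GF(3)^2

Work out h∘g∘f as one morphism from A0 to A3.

Answer: (0 0 0; 1 0 2)

Derivation:
  e0=[1,0,0] f-->[0,2] g-->[2,1,2] h-->[0,1]
  e1=[0,1,0] f-->[2,2] g-->[1,1,0] h-->[0,0]
  e2=[0,0,1] f-->[1,2] g-->[0,1,1] h-->[0,2]
composite: (0 0 0; 1 0 2)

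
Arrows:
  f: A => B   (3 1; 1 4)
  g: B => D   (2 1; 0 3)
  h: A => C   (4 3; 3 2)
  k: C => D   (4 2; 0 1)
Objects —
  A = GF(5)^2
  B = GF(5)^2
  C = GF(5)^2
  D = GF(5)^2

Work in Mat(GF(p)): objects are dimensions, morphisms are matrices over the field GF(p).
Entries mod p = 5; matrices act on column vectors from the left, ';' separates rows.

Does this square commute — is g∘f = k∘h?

Along f;g (path 1):
  e0=⟨1,0⟩ f=>⟨3,1⟩ g=>⟨2,3⟩
  e1=⟨0,1⟩ f=>⟨1,4⟩ g=>⟨1,2⟩
  ⟦path⟧₁ = (2 1; 3 2)
Along h;k (path 2):
  e0=⟨1,0⟩ h=>⟨4,3⟩ k=>⟨2,3⟩
  e1=⟨0,1⟩ h=>⟨3,2⟩ k=>⟨1,2⟩
  ⟦path⟧₂ = (2 1; 3 2)
Equal? YES — commutes

Answer: COMMUTES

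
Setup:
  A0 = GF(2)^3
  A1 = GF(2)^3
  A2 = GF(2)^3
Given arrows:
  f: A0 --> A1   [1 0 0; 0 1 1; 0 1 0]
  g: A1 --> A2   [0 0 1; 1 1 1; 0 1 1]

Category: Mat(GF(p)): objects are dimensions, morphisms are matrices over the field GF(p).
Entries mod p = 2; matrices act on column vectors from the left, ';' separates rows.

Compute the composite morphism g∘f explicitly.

  e0=[1,0,0] f-->[1,0,0] g-->[0,1,0]
  e1=[0,1,0] f-->[0,1,1] g-->[1,0,0]
  e2=[0,0,1] f-->[0,1,0] g-->[0,1,1]
result: [0 1 0; 1 0 1; 0 0 1]

Answer: [0 1 0; 1 0 1; 0 0 1]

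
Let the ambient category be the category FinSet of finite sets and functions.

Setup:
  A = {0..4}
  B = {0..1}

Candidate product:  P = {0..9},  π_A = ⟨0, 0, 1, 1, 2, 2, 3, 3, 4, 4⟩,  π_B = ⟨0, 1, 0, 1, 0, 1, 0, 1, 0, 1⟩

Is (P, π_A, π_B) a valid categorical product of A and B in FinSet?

|A|·|B| = 5·2 = 10;  |P| = 10
Check the pairing map k ↦ (π_A(k), π_B(k)):
  0 ↦ (0,0)
  1 ↦ (0,1)
  2 ↦ (1,0)
  3 ↦ (1,1)
  4 ↦ (2,0)
  5 ↦ (2,1)
  6 ↦ (3,0)
  7 ↦ (3,1)
  8 ↦ (4,0)
  9 ↦ (4,1)
distinct pairs in image: 10 / 10 needed
  → bijection onto A×B; projections well-typed.

Answer: VALID PRODUCT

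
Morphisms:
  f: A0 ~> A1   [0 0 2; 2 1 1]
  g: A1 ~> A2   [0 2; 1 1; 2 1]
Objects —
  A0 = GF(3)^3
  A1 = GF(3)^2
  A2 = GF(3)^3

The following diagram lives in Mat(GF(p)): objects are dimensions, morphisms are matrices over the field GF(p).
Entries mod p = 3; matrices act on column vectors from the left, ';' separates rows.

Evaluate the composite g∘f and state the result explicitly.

Answer: [1 2 2; 2 1 0; 2 1 2]

Work:
  e0=(1,0,0) f~>(0,2) g~>(1,2,2)
  e1=(0,1,0) f~>(0,1) g~>(2,1,1)
  e2=(0,0,1) f~>(2,1) g~>(2,0,2)
⟦path⟧: [1 2 2; 2 1 0; 2 1 2]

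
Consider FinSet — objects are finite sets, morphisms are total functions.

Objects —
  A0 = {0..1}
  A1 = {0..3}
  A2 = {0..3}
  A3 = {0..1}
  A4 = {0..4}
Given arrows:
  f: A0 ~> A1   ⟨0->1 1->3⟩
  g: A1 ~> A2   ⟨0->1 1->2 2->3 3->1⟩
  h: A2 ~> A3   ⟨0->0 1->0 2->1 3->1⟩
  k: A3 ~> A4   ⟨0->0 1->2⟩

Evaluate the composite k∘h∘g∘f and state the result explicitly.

  0 f~>1 g~>2 h~>1 k~>2
  1 f~>3 g~>1 h~>0 k~>0
composite: ⟨0->2 1->0⟩

Answer: ⟨0->2 1->0⟩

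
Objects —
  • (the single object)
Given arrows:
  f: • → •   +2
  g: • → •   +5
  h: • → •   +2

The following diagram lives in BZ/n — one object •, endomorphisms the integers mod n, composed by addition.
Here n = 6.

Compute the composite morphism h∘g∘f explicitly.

  0 +2≡2 +5≡1 +2≡3  (mod 6)
composite: +3

Answer: +3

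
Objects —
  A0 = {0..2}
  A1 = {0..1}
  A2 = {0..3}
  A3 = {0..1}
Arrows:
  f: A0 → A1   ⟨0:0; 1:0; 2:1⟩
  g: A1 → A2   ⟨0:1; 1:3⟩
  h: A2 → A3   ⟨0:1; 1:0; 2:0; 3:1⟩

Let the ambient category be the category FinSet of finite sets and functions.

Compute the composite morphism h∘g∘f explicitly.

  0 f→0 g→1 h→0
  1 f→0 g→1 h→0
  2 f→1 g→3 h→1
result: ⟨0:0; 1:0; 2:1⟩

Answer: ⟨0:0; 1:0; 2:1⟩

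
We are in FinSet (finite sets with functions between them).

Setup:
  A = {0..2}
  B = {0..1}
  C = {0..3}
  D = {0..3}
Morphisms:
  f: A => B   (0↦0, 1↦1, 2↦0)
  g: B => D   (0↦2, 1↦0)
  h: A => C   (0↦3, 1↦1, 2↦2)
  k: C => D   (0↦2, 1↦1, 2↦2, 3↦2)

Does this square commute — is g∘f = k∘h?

Answer: DOES NOT COMMUTE

Trace:
Along f;g (path 1):
  0 f=>0 g=>2
  1 f=>1 g=>0
  2 f=>0 g=>2
  ⟦path⟧₁ = (0↦2, 1↦0, 2↦2)
Along h;k (path 2):
  0 h=>3 k=>2
  1 h=>1 k=>1
  2 h=>2 k=>2
  ⟦path⟧₂ = (0↦2, 1↦1, 2↦2)
Equal? distinct morphisms ✗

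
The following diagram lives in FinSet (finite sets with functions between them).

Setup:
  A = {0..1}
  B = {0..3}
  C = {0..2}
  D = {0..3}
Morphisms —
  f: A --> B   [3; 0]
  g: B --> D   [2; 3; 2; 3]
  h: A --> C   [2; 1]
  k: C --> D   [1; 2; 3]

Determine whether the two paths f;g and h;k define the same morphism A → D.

Answer: COMMUTES

Derivation:
1) trace f;g:
  0 f-->3 g-->3
  1 f-->0 g-->2
  ⟦path⟧₁ = [3; 2]
2) trace h;k:
  0 h-->2 k-->3
  1 h-->1 k-->2
  ⟦path⟧₂ = [3; 2]
Equal? equal; square commutes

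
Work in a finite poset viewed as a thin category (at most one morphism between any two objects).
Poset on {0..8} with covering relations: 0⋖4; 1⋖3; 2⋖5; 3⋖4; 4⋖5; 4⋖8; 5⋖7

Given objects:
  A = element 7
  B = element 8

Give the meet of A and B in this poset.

Common predecessors of 7,8: {0,1,3,4}
  0 ≤ 4
  1 ≤ 4
  3 ≤ 4
  4 ≤ 4
glb = 4

Answer: A∧B = 4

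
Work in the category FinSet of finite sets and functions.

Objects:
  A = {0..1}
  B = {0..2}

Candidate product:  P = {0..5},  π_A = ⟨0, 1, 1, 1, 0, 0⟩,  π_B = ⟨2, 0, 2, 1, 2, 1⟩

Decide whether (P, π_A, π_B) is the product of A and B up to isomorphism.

Answer: NOT A VALID PRODUCT — duplicate pair at indices 4,0

Trace:
|A|·|B| = 2·3 = 6;  |P| = 6
Check the pairing map k ↦ (π_A(k), π_B(k)):
  0 -> (0,2)
  1 -> (1,0)
  2 -> (1,2)
  3 -> (1,1)
  4 -> (0,2)  ✗ repeats pair of k=0
  5 -> (0,1)
distinct pairs in image: 5 / 6 needed
  → (0,2) hit at k=0 and k=4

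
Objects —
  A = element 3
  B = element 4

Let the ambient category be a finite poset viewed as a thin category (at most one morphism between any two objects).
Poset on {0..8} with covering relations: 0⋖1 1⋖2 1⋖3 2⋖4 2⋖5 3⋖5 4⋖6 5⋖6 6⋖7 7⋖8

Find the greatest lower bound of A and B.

Answer: A∧B = 1

Trace:
Common predecessors of 3,4: {0,1}
  0 <= 1
  1 <= 1
glb = 1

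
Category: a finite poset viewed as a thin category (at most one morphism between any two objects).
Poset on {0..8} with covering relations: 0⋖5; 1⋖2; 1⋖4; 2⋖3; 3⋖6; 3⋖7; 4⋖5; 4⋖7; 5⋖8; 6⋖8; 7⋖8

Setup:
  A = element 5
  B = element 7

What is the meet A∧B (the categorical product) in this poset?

Answer: A∧B = 4

Work:
{x : x<=A ∧ x<=B} = {1,4}  (A=5, B=7)
  1 <= 4
  4 <= 4
glb = 4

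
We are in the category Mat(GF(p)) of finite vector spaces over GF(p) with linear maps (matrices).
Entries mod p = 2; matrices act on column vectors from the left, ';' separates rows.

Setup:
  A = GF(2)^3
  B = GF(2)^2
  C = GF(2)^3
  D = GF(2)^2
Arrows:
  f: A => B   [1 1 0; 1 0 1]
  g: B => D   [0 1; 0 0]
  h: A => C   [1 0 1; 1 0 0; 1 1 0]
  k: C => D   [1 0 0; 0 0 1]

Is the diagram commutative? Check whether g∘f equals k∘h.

Along f;g (path 1):
  e0=[1,0,0] f=>[1,1] g=>[1,0]
  e1=[0,1,0] f=>[1,0] g=>[0,0]
  e2=[0,0,1] f=>[0,1] g=>[1,0]
  composite₁ = [1 0 1; 0 0 0]
Along h;k (path 2):
  e0=[1,0,0] h=>[1,1,1] k=>[1,1]
  e1=[0,1,0] h=>[0,0,1] k=>[0,1]
  e2=[0,0,1] h=>[1,0,0] k=>[1,0]
  composite₂ = [1 0 1; 1 1 0]
Equal? differ; not commutative

Answer: DOES NOT COMMUTE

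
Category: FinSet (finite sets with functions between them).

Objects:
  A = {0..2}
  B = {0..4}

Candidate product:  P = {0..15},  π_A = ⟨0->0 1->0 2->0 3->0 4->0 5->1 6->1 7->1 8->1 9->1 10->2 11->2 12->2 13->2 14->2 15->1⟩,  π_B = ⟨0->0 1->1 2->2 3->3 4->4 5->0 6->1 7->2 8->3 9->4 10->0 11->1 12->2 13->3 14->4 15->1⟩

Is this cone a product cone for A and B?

Answer: NOT A VALID PRODUCT — |P|=16 ≠ |A|·|B|=15

Derivation:
|A|·|B| = 3·5 = 15;  |P| = 16
  → cardinalities differ; no bijection possible.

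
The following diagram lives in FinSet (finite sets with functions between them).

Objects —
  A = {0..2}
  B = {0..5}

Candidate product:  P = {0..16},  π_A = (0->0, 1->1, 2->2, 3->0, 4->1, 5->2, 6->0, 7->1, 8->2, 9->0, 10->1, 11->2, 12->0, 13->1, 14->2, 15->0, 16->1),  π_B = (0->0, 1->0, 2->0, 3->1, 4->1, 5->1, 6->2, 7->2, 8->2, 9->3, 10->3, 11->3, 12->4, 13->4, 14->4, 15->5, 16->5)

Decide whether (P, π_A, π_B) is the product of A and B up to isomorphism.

|A|·|B| = 3·6 = 18;  |P| = 17
  → cardinalities differ; no bijection possible.

Answer: NOT A VALID PRODUCT — |P|=17 ≠ |A|·|B|=18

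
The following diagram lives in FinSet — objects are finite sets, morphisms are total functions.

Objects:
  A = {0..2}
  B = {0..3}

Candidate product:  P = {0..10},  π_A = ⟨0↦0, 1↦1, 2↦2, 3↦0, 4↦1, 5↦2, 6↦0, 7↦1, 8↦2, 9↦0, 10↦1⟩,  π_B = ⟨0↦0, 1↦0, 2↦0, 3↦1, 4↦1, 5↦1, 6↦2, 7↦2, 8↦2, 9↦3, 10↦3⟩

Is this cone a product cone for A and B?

Answer: NOT A VALID PRODUCT — |P|=11 ≠ |A|·|B|=12

Derivation:
|A|·|B| = 3·4 = 12;  |P| = 11
  → cardinalities differ; no bijection possible.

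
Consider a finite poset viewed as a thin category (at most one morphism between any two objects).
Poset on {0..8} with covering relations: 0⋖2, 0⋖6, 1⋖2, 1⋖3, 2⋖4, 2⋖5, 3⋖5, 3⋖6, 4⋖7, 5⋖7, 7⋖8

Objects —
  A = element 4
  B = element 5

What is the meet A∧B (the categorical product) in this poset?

Answer: A∧B = 2

Trace:
Lower bounds of A=4 and B=5: {0,1,2}
  0 ≤ 2
  1 ≤ 2
  2 ≤ 2
glb = 2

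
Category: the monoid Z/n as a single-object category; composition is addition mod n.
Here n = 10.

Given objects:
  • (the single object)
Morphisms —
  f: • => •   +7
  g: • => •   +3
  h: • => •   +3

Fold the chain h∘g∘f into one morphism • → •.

  0 +7≡7 +3≡0 +3≡3  (mod 10)
composite: +3

Answer: +3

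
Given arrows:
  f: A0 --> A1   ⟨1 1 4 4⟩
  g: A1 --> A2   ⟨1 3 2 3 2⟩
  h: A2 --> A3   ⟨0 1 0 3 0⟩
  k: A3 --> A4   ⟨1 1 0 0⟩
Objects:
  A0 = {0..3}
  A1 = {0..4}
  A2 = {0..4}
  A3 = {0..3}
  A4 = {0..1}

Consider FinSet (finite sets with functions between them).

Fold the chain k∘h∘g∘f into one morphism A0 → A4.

  0 f-->1 g-->3 h-->3 k-->0
  1 f-->1 g-->3 h-->3 k-->0
  2 f-->4 g-->2 h-->0 k-->1
  3 f-->4 g-->2 h-->0 k-->1
result: ⟨0 0 1 1⟩

Answer: ⟨0 0 1 1⟩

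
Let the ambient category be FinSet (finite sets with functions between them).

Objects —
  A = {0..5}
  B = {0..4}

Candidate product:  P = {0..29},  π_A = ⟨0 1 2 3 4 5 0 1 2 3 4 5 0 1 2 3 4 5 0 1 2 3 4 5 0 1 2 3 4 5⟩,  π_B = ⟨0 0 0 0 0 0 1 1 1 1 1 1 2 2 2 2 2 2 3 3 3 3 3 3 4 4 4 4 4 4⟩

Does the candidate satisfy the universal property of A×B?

Answer: VALID PRODUCT

Derivation:
|A|·|B| = 6·5 = 30;  |P| = 30
Check the pairing map k ↦ (π_A(k), π_B(k)):
  0 -> (0,0)
  1 -> (1,0)
  2 -> (2,0)
  3 -> (3,0)
  4 -> (4,0)
  5 -> (5,0)
  6 -> (0,1)
  7 -> (1,1)
  8 -> (2,1)
  9 -> (3,1)
  10 -> (4,1)
  11 -> (5,1)
  12 -> (0,2)
  13 -> (1,2)
  14 -> (2,2)
  15 -> (3,2)
  16 -> (4,2)
  17 -> (5,2)
  18 -> (0,3)
  19 -> (1,3)
  20 -> (2,3)
  21 -> (3,3)
  22 -> (4,3)
  23 -> (5,3)
  24 -> (0,4)
  25 -> (1,4)
  26 -> (2,4)
  27 -> (3,4)
  28 -> (4,4)
  29 -> (5,4)
distinct pairs in image: 30 / 30 needed
  → bijection onto A×B; projections well-typed.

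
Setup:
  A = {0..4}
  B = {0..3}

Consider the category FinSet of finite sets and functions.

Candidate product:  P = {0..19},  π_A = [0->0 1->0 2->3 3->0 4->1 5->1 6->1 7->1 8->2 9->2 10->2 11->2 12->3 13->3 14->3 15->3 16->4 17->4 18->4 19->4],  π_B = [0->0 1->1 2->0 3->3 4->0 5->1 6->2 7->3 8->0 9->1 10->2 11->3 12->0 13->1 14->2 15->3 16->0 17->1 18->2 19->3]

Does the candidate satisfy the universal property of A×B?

Answer: NOT A VALID PRODUCT — duplicate pair at indices 12,2

Derivation:
|A|·|B| = 5·4 = 20;  |P| = 20
Check the pairing map k ↦ (π_A(k), π_B(k)):
  0 -> (0,0)
  1 -> (0,1)
  2 -> (3,0)
  3 -> (0,3)
  4 -> (1,0)
  5 -> (1,1)
  6 -> (1,2)
  7 -> (1,3)
  8 -> (2,0)
  9 -> (2,1)
  10 -> (2,2)
  11 -> (2,3)
  12 -> (3,0)  ✗ repeats pair of k=2
  13 -> (3,1)
  14 -> (3,2)
  15 -> (3,3)
  16 -> (4,0)
  17 -> (4,1)
  18 -> (4,2)
  19 -> (4,3)
distinct pairs in image: 19 / 20 needed
  → (3,0) hit at k=2 and k=12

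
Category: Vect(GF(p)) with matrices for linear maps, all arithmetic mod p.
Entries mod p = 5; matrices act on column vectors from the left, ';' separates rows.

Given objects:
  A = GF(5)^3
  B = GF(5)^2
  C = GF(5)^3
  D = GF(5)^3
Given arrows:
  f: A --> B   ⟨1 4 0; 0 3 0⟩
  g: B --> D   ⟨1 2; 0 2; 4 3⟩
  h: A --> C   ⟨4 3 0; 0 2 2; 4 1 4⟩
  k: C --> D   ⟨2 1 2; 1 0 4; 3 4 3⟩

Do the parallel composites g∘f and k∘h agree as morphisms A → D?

1) trace f;g:
  e0=⟨1,0,0⟩ f-->⟨1,0⟩ g-->⟨1,0,4⟩
  e1=⟨0,1,0⟩ f-->⟨4,3⟩ g-->⟨0,1,0⟩
  e2=⟨0,0,1⟩ f-->⟨0,0⟩ g-->⟨0,0,0⟩
  composite₁ = ⟨1 0 0; 0 1 0; 4 0 0⟩
2) trace h;k:
  e0=⟨1,0,0⟩ h-->⟨4,0,4⟩ k-->⟨1,0,4⟩
  e1=⟨0,1,0⟩ h-->⟨3,2,1⟩ k-->⟨0,2,0⟩
  e2=⟨0,0,1⟩ h-->⟨0,2,4⟩ k-->⟨0,1,0⟩
  composite₂ = ⟨1 0 0; 0 2 1; 4 0 0⟩
Equal? differ; not commutative

Answer: DOES NOT COMMUTE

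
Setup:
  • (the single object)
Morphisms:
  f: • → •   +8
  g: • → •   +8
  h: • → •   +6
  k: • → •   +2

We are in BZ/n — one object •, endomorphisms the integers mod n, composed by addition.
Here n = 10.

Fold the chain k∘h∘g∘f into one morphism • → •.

Answer: +4

Derivation:
  0 +8≡8 +8≡6 +6≡2 +2≡4  (mod 10)
result: +4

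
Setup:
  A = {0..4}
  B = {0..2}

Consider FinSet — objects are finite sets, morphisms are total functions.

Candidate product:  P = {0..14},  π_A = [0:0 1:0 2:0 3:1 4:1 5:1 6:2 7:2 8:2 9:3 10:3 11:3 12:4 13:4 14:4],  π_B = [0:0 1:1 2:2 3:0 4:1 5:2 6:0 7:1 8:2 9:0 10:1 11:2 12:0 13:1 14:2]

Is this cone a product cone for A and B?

Answer: VALID PRODUCT

Trace:
|A|·|B| = 5·3 = 15;  |P| = 15
Check the pairing map k ↦ (π_A(k), π_B(k)):
  0 : (0,0)
  1 : (0,1)
  2 : (0,2)
  3 : (1,0)
  4 : (1,1)
  5 : (1,2)
  6 : (2,0)
  7 : (2,1)
  8 : (2,2)
  9 : (3,0)
  10 : (3,1)
  11 : (3,2)
  12 : (4,0)
  13 : (4,1)
  14 : (4,2)
distinct pairs in image: 15 / 15 needed
  → bijection onto A×B; projections well-typed.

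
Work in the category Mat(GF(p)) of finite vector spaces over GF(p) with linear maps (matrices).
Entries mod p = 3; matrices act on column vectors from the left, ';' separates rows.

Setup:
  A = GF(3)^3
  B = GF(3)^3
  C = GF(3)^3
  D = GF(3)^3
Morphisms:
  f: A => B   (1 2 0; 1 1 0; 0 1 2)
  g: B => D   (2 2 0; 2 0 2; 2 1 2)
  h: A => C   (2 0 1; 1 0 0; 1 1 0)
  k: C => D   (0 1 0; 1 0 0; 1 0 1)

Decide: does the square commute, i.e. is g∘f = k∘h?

Answer: COMMUTES

Trace:
Along f;g (path 1):
  e0=[1,0,0] f=>[1,1,0] g=>[1,2,0]
  e1=[0,1,0] f=>[2,1,1] g=>[0,0,1]
  e2=[0,0,1] f=>[0,0,2] g=>[0,1,1]
  result₁ = (1 0 0; 2 0 1; 0 1 1)
Along h;k (path 2):
  e0=[1,0,0] h=>[2,1,1] k=>[1,2,0]
  e1=[0,1,0] h=>[0,0,1] k=>[0,0,1]
  e2=[0,0,1] h=>[1,0,0] k=>[0,1,1]
  result₂ = (1 0 0; 2 0 1; 0 1 1)
Equal? equal; square commutes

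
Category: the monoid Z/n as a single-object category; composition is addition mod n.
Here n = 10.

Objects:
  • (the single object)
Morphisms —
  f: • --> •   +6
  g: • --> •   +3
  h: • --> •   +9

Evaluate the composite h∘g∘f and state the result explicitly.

Answer: +8

Work:
  0 +6≡6 +3≡9 +9≡8  (mod 10)
composite: +8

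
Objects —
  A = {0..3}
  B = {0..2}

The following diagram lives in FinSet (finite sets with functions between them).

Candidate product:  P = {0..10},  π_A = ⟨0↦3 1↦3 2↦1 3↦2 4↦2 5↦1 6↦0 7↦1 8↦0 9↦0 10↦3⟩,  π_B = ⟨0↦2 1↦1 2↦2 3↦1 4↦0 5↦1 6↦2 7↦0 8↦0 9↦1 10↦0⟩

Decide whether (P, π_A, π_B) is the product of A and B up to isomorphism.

|A|·|B| = 4·3 = 12;  |P| = 11
  → cardinalities differ; no bijection possible.

Answer: NOT A VALID PRODUCT — |P|=11 ≠ |A|·|B|=12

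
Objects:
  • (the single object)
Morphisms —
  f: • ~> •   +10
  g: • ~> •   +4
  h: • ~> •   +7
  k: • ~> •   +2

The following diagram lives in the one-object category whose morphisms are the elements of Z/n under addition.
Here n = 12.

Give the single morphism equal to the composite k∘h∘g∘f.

  0 +10≡10 +4≡2 +7≡9 +2≡11  (mod 12)
composite: +11

Answer: +11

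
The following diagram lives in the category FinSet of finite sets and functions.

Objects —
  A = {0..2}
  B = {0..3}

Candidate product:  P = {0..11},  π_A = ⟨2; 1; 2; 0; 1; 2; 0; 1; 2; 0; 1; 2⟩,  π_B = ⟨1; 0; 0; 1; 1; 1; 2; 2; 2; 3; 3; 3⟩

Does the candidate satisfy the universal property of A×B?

|A|·|B| = 3·4 = 12;  |P| = 12
Check the pairing map k ↦ (π_A(k), π_B(k)):
  0 -> (2,1)
  1 -> (1,0)
  2 -> (2,0)
  3 -> (0,1)
  4 -> (1,1)
  5 -> (2,1)  ✗ repeats pair of k=0
  6 -> (0,2)
  7 -> (1,2)
  8 -> (2,2)
  9 -> (0,3)
  10 -> (1,3)
  11 -> (2,3)
distinct pairs in image: 11 / 12 needed
  → (2,1) hit at k=0 and k=5

Answer: NOT A VALID PRODUCT — duplicate pair at indices 5,0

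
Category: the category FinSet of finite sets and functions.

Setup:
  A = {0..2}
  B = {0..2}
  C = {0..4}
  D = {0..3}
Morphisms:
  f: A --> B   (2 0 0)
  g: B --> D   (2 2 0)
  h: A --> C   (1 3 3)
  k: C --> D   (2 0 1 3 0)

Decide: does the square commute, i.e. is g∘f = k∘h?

Answer: DOES NOT COMMUTE

Work:
1) trace f;g:
  0 f-->2 g-->0
  1 f-->0 g-->2
  2 f-->0 g-->2
  ⟦path⟧₁ = (0 2 2)
2) trace h;k:
  0 h-->1 k-->0
  1 h-->3 k-->3
  2 h-->3 k-->3
  ⟦path⟧₂ = (0 3 3)
Equal? NO — does not commute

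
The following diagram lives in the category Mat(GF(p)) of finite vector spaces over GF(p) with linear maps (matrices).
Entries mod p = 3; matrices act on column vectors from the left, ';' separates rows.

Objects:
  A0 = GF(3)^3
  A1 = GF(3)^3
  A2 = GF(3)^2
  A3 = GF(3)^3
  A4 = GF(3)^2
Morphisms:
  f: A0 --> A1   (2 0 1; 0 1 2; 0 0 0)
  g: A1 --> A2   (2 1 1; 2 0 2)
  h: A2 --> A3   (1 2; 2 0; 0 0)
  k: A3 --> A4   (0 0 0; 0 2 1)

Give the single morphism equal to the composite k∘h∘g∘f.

Answer: (0 0 0; 1 1 1)

Trace:
  e0=[1,0,0] f-->[2,0,0] g-->[1,1] h-->[0,2,0] k-->[0,1]
  e1=[0,1,0] f-->[0,1,0] g-->[1,0] h-->[1,2,0] k-->[0,1]
  e2=[0,0,1] f-->[1,2,0] g-->[1,2] h-->[2,2,0] k-->[0,1]
composite: (0 0 0; 1 1 1)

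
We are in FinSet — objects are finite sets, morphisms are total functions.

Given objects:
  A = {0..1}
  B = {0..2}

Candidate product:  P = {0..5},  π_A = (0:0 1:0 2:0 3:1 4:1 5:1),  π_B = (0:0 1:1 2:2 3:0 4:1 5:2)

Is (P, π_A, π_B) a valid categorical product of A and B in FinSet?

|A|·|B| = 2·3 = 6;  |P| = 6
Check the pairing map k ↦ (π_A(k), π_B(k)):
  0 : (0,0)
  1 : (0,1)
  2 : (0,2)
  3 : (1,0)
  4 : (1,1)
  5 : (1,2)
distinct pairs in image: 6 / 6 needed
  → bijection onto A×B; projections well-typed.

Answer: VALID PRODUCT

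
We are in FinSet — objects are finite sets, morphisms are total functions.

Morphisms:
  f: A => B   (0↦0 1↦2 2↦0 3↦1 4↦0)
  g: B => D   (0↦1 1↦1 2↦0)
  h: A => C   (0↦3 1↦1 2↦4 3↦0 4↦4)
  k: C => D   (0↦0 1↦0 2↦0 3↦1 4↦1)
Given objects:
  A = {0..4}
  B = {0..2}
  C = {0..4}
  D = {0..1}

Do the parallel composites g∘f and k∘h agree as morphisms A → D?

Answer: DOES NOT COMMUTE

Trace:
Along f;g (path 1):
  0 f=>0 g=>1
  1 f=>2 g=>0
  2 f=>0 g=>1
  3 f=>1 g=>1
  4 f=>0 g=>1
  result₁ = (0↦1 1↦0 2↦1 3↦1 4↦1)
Along h;k (path 2):
  0 h=>3 k=>1
  1 h=>1 k=>0
  2 h=>4 k=>1
  3 h=>0 k=>0
  4 h=>4 k=>1
  result₂ = (0↦1 1↦0 2↦1 3↦0 4↦1)
Equal? distinct morphisms ✗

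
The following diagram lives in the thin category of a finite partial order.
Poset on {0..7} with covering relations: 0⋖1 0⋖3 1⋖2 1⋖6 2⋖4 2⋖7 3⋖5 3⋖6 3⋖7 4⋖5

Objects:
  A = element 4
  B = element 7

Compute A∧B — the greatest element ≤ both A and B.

Answer: A∧B = 2

Work:
Lower bounds of A=4 and B=7: {0,1,2}
  0 ⊑ 2
  1 ⊑ 2
  2 ⊑ 2
glb = 2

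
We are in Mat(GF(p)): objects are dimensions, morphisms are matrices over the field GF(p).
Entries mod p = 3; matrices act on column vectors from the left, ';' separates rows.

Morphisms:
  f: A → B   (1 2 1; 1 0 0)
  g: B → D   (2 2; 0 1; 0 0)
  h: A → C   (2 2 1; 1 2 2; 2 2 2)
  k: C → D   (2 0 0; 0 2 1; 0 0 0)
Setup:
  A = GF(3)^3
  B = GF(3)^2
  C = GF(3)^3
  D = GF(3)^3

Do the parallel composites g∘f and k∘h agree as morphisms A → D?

Along f;g (path 1):
  e0=(1,0,0) f→(1,1) g→(1,1,0)
  e1=(0,1,0) f→(2,0) g→(1,0,0)
  e2=(0,0,1) f→(1,0) g→(2,0,0)
  result₁ = (1 1 2; 1 0 0; 0 0 0)
Along h;k (path 2):
  e0=(1,0,0) h→(2,1,2) k→(1,1,0)
  e1=(0,1,0) h→(2,2,2) k→(1,0,0)
  e2=(0,0,1) h→(1,2,2) k→(2,0,0)
  result₂ = (1 1 2; 1 0 0; 0 0 0)
Equal? same morphism ✓

Answer: COMMUTES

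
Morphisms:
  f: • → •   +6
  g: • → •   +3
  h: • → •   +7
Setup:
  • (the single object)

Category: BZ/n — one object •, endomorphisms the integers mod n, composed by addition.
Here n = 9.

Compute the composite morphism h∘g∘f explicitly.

Answer: +7

Derivation:
  0 +6≡6 +3≡0 +7≡7  (mod 9)
result: +7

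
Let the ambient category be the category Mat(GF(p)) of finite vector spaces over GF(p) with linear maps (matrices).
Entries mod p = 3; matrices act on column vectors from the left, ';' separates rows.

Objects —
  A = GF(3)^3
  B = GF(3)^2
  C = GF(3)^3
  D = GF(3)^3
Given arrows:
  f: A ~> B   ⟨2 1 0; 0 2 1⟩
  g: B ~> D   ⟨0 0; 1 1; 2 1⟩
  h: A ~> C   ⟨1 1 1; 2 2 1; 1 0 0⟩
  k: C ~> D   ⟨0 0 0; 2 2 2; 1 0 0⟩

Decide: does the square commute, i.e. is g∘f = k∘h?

Answer: COMMUTES

Derivation:
Path 1 = f;g:
  e0=[1,0,0] f~>[2,0] g~>[0,2,1]
  e1=[0,1,0] f~>[1,2] g~>[0,0,1]
  e2=[0,0,1] f~>[0,1] g~>[0,1,1]
  result₁ = ⟨0 0 0; 2 0 1; 1 1 1⟩
Path 2 = h;k:
  e0=[1,0,0] h~>[1,2,1] k~>[0,2,1]
  e1=[0,1,0] h~>[1,2,0] k~>[0,0,1]
  e2=[0,0,1] h~>[1,1,0] k~>[0,1,1]
  result₂ = ⟨0 0 0; 2 0 1; 1 1 1⟩
Equal? equal; square commutes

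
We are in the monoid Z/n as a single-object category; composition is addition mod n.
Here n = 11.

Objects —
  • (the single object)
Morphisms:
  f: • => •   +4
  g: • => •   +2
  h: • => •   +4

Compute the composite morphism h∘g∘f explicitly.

Answer: +10

Derivation:
  0 +4≡4 +2≡6 +4≡10  (mod 11)
composite: +10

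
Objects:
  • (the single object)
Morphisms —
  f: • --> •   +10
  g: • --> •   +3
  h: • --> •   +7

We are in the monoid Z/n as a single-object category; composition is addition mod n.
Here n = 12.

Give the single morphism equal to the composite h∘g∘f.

  0 +10≡10 +3≡1 +7≡8  (mod 12)
⟦path⟧: +8

Answer: +8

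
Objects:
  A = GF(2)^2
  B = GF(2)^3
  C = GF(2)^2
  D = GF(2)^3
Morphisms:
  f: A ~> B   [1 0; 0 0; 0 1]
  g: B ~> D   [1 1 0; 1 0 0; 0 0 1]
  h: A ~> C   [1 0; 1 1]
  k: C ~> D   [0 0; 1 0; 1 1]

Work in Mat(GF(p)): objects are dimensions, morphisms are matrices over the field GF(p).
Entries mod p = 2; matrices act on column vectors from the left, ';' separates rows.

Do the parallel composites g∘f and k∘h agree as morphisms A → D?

Along f;g (path 1):
  e0=⟨1,0⟩ f~>⟨1,0,0⟩ g~>⟨1,1,0⟩
  e1=⟨0,1⟩ f~>⟨0,0,1⟩ g~>⟨0,0,1⟩
  ⟦path⟧₁ = [1 0; 1 0; 0 1]
Along h;k (path 2):
  e0=⟨1,0⟩ h~>⟨1,1⟩ k~>⟨0,1,0⟩
  e1=⟨0,1⟩ h~>⟨0,1⟩ k~>⟨0,0,1⟩
  ⟦path⟧₂ = [0 0; 1 0; 0 1]
Equal? distinct morphisms ✗

Answer: DOES NOT COMMUTE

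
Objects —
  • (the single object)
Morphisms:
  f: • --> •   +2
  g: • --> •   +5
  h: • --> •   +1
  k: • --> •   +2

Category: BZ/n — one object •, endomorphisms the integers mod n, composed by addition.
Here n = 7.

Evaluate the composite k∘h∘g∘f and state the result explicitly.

  0 +2≡2 +5≡0 +1≡1 +2≡3  (mod 7)
⟦path⟧: +3

Answer: +3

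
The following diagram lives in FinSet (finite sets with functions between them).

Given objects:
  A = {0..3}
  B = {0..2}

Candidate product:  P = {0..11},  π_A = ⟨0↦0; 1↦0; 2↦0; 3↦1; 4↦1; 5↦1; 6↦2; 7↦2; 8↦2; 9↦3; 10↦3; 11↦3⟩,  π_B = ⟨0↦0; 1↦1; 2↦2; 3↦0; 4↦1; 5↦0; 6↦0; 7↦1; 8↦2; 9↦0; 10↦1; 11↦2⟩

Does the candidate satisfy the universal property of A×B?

Answer: NOT A VALID PRODUCT — duplicate pair at indices 3,5

Work:
|A|·|B| = 4·3 = 12;  |P| = 12
Check the pairing map k ↦ (π_A(k), π_B(k)):
  0 ↦ (0,0)
  1 ↦ (0,1)
  2 ↦ (0,2)
  3 ↦ (1,0)
  4 ↦ (1,1)
  5 ↦ (1,0)  ✗ repeats pair of k=3
  6 ↦ (2,0)
  7 ↦ (2,1)
  8 ↦ (2,2)
  9 ↦ (3,0)
  10 ↦ (3,1)
  11 ↦ (3,2)
distinct pairs in image: 11 / 12 needed
  → (1,0) hit at k=3 and k=5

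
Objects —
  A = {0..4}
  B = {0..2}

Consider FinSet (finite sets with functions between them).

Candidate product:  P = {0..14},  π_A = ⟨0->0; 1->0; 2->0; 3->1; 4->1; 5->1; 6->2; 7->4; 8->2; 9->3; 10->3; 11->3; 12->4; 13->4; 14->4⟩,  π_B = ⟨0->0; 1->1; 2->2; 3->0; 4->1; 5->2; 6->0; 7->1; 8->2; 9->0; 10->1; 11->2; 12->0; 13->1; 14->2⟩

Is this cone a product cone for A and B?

Answer: NOT A VALID PRODUCT — duplicate pair at indices 13,7

Work:
|A|·|B| = 5·3 = 15;  |P| = 15
Check the pairing map k ↦ (π_A(k), π_B(k)):
  0 -> (0,0)
  1 -> (0,1)
  2 -> (0,2)
  3 -> (1,0)
  4 -> (1,1)
  5 -> (1,2)
  6 -> (2,0)
  7 -> (4,1)
  8 -> (2,2)
  9 -> (3,0)
  10 -> (3,1)
  11 -> (3,2)
  12 -> (4,0)
  13 -> (4,1)  ✗ repeats pair of k=7
  14 -> (4,2)
distinct pairs in image: 14 / 15 needed
  → (4,1) hit at k=7 and k=13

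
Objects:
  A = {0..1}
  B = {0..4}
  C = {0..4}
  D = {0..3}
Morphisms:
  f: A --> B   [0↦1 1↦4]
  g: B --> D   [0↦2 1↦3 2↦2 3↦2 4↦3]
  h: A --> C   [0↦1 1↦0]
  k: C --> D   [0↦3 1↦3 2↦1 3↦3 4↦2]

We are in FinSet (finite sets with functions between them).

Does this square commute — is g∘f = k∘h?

1) trace f;g:
  0 f-->1 g-->3
  1 f-->4 g-->3
  composite₁ = [0↦3 1↦3]
2) trace h;k:
  0 h-->1 k-->3
  1 h-->0 k-->3
  composite₂ = [0↦3 1↦3]
Equal? equal; square commutes

Answer: COMMUTES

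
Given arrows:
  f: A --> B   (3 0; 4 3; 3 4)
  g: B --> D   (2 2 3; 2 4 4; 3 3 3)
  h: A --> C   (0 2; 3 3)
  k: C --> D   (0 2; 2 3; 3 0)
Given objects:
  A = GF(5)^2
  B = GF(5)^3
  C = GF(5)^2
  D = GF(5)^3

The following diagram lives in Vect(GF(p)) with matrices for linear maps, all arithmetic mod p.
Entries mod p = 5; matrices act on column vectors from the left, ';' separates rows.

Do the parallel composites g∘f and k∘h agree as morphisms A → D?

Along f;g (path 1):
  e0=(1,0) f-->(3,4,3) g-->(3,4,0)
  e1=(0,1) f-->(0,3,4) g-->(3,3,1)
  ⟦path⟧₁ = (3 3; 4 3; 0 1)
Along h;k (path 2):
  e0=(1,0) h-->(0,3) k-->(1,4,0)
  e1=(0,1) h-->(2,3) k-->(1,3,1)
  ⟦path⟧₂ = (1 1; 4 3; 0 1)
Equal? distinct morphisms ✗

Answer: DOES NOT COMMUTE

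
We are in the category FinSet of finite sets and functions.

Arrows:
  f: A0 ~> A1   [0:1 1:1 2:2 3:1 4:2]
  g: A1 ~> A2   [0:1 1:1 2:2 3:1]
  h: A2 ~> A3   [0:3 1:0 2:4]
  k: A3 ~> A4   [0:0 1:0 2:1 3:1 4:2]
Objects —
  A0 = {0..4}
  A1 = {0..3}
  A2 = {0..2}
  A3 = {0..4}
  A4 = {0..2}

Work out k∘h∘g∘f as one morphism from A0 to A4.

Answer: [0:0 1:0 2:2 3:0 4:2]

Derivation:
  0 f~>1 g~>1 h~>0 k~>0
  1 f~>1 g~>1 h~>0 k~>0
  2 f~>2 g~>2 h~>4 k~>2
  3 f~>1 g~>1 h~>0 k~>0
  4 f~>2 g~>2 h~>4 k~>2
⟦path⟧: [0:0 1:0 2:2 3:0 4:2]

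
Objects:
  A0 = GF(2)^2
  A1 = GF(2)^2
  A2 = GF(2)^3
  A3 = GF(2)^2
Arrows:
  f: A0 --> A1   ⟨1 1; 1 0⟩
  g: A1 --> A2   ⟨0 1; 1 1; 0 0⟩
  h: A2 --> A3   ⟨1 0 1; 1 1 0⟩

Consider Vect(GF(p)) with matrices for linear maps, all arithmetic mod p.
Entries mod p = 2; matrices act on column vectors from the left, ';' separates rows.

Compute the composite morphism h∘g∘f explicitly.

Answer: ⟨1 0; 1 1⟩

Trace:
  e0=[1,0] f-->[1,1] g-->[1,0,0] h-->[1,1]
  e1=[0,1] f-->[1,0] g-->[0,1,0] h-->[0,1]
⟦path⟧: ⟨1 0; 1 1⟩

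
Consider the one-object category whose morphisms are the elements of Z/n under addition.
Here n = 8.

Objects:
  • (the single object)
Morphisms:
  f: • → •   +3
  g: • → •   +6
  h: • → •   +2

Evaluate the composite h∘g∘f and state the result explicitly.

  0 +3≡3 +6≡1 +2≡3  (mod 8)
composite: +3

Answer: +3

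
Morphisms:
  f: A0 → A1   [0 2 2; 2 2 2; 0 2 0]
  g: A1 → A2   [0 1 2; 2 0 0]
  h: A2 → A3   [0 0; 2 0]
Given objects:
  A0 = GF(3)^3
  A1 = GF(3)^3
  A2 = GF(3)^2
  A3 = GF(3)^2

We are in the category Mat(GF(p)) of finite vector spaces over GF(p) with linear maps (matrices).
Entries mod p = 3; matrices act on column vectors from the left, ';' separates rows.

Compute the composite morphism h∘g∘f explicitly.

Answer: [0 0 0; 1 0 1]

Derivation:
  e0=(1,0,0) f→(0,2,0) g→(2,0) h→(0,1)
  e1=(0,1,0) f→(2,2,2) g→(0,1) h→(0,0)
  e2=(0,0,1) f→(2,2,0) g→(2,1) h→(0,1)
composite: [0 0 0; 1 0 1]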